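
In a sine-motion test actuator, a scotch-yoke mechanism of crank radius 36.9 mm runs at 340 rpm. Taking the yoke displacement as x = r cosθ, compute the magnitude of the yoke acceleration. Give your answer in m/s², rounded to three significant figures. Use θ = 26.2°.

ω = 35.6 rad/s (from 340 rpm).
x = r cosθ ⇒ ẍ = −rω² cosθ (ω constant).
|a| = rω²|cosθ| = 0.0369·(35.6)²·|cos 26.2°| = 41.972 m/s².

42.0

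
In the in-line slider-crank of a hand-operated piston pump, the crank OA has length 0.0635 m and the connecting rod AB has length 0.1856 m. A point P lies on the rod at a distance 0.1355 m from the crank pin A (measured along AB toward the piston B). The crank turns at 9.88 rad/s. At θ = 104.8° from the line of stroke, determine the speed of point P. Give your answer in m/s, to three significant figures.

ω = 9.88 rad/s.  Crank-pin speed |V_A| = rω = 0.62738 m/s, perpendicular to OA.
Rod angle: sinφ = −(r/L) sinθ ⇒ φ = -19.316°; ω_rod = −rω cosθ/√(L²−r²sin²θ) = +0.91499 rad/s.
V_P = V_A + ω_rod × AP, with AP = 0.1355 m along the rod.
Components: V_Px = −rω sinθ − a·ω_rod·sinφ = -0.56556 m/s;  V_Py = rω cosθ + a·ω_rod·cosφ = -0.04326 m/s.
|V_P| = √(V_Px² + V_Py²) = 0.56721 m/s.

0.567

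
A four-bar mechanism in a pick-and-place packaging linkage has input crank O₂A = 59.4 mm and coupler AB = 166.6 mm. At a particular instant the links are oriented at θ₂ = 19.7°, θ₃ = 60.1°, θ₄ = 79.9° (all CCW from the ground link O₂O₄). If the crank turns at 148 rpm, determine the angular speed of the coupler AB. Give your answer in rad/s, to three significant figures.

ω₂ = 15.5 rad/s (from 148 rpm).
Differentiating the loop-closure r₂e^{iθ₂}+r₃e^{iθ₃}=r₁+r₄e^{iθ₄} gives r₂ω₂e^{iθ₂}+r₃ω₃e^{iθ₃}=r₄ω₄e^{iθ₄}.
Eliminating the other unknown: ω₃ = r₂ω₂ sin(θ₄−θ₂) / [r₃ sin(θ₃−θ₄)].
Numerator sine = +0.86777; denominator sine = -0.33874.
Result = 0.0594·15.5·(+0.86777) / (0.1666·(-0.33874)) = -14.156 rad/s; magnitude 14.156 rad/s.

14.2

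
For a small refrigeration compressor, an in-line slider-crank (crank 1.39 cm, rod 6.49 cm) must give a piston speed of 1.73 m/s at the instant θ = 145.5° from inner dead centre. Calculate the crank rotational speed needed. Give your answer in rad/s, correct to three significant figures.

For an in-line slider-crank, |v_piston| = rω|sinθ|·[1 + r cosθ/√(L² − r² sin²θ)].
With r = 0.0139 m, L = 0.0649 m, θ = 145.5°: the bracketed kinematic factor |dx/dθ| = 0.0064731 m.
ω = v/|dx/dθ| = 1.73/0.0064731 = 267.26 rad/s.

267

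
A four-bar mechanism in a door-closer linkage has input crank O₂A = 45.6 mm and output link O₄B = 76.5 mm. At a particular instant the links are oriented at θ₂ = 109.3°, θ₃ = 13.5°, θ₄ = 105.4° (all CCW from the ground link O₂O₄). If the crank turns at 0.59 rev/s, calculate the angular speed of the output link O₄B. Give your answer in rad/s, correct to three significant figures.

2.20

ω₂ = 3.707 rad/s (from 0.59 rev/s).
Differentiating the loop-closure r₂e^{iθ₂}+r₃e^{iθ₃}=r₁+r₄e^{iθ₄} gives r₂ω₂e^{iθ₂}+r₃ω₃e^{iθ₃}=r₄ω₄e^{iθ₄}.
Eliminating the other unknown: ω₄ = r₂ω₂ sin(θ₂−θ₃) / [r₄ sin(θ₄−θ₃)].
Numerator sine = +0.99488; denominator sine = +0.99945.
Result = 0.0456·3.707·(+0.99488) / (0.0765·(+0.99945)) = +2.1996 rad/s; magnitude 2.1996 rad/s.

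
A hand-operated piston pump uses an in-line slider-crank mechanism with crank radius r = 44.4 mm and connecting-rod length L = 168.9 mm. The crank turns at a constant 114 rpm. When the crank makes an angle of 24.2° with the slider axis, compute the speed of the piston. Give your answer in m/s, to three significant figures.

0.270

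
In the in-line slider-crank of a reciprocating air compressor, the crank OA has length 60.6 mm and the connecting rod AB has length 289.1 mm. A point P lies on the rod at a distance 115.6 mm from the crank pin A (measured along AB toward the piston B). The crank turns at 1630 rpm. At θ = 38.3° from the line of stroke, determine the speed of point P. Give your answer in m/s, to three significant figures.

8.39

ω = 170.7 rad/s.  Crank-pin speed |V_A| = rω = 10.344 m/s, perpendicular to OA.
Rod angle: sinφ = −(r/L) sinθ ⇒ φ = -7.465°; ω_rod = −rω cosθ/√(L²−r²sin²θ) = -28.319 rad/s.
V_P = V_A + ω_rod × AP, with AP = 0.1156 m along the rod.
Components: V_Px = −rω sinθ − a·ω_rod·sinφ = -6.8363 m/s;  V_Py = rω cosθ + a·ω_rod·cosφ = +4.8718 m/s.
|V_P| = √(V_Px² + V_Py²) = 8.3946 m/s.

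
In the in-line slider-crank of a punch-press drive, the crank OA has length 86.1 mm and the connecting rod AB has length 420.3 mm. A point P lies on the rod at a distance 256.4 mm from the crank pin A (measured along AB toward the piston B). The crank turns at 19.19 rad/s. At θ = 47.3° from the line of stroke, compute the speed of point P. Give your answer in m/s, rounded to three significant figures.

ω = 19.19 rad/s.  Crank-pin speed |V_A| = rω = 1.6523 m/s, perpendicular to OA.
Rod angle: sinφ = −(r/L) sinθ ⇒ φ = -8.659°; ω_rod = −rω cosθ/√(L²−r²sin²θ) = -2.6967 rad/s.
V_P = V_A + ω_rod × AP, with AP = 0.2564 m along the rod.
Components: V_Px = −rω sinθ − a·ω_rod·sinφ = -1.3184 m/s;  V_Py = rω cosθ + a·ω_rod·cosφ = +0.43695 m/s.
|V_P| = √(V_Px² + V_Py²) = 1.3889 m/s.

1.39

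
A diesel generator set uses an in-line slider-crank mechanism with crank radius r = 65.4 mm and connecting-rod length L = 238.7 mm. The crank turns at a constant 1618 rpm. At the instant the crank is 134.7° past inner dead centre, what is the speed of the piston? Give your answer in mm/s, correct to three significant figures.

ω = 2π·1618/60 = 169.4 rad/s
For an in-line slider-crank, x = r cosθ + √(L² − r² sin²θ), so v = −rω sinθ·[1 + r cosθ/√(L² − r² sin²θ)].
With r = 0.0654 m, L = 0.2387 m, θ = 134.7°: √(L² − r² sin²θ) = 0.23413 m.
v = −0.0654·169.4·0.71080·[1 + 0.0654·-0.70339/0.23413] = -6.3289 m/s.
|v| = 6.3289 m/s = 6328.9 mm/s.

6330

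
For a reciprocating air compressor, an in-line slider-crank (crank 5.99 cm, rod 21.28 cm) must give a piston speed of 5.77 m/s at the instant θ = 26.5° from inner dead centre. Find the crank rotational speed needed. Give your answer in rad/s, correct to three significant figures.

For an in-line slider-crank, |v_piston| = rω|sinθ|·[1 + r cosθ/√(L² − r² sin²θ)].
With r = 0.0599 m, L = 0.2128 m, θ = 26.5°: the bracketed kinematic factor |dx/dθ| = 0.033514 m.
ω = v/|dx/dθ| = 5.77/0.033514 = 172.17 rad/s.

172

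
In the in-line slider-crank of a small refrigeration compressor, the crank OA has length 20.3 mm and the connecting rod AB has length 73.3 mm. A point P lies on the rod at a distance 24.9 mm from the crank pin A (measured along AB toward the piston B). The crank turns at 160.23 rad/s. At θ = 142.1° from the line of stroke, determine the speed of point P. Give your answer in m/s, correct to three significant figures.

2.51

ω = 160.2 rad/s.  Crank-pin speed |V_A| = rω = 3.2527 m/s, perpendicular to OA.
Rod angle: sinφ = −(r/L) sinθ ⇒ φ = -9.795°; ω_rod = −rω cosθ/√(L²−r²sin²θ) = +35.533 rad/s.
V_P = V_A + ω_rod × AP, with AP = 0.0249 m along the rod.
Components: V_Px = −rω sinθ − a·ω_rod·sinφ = -1.8475 m/s;  V_Py = rω cosθ + a·ω_rod·cosφ = -1.6947 m/s.
|V_P| = √(V_Px² + V_Py²) = 2.5071 m/s.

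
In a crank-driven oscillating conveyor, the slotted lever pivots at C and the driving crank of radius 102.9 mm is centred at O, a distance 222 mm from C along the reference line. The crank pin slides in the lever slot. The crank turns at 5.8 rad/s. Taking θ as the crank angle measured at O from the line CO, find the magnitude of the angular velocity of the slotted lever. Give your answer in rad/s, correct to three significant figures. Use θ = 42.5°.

1.70

ω = 5.8 rad/s
Crank pin A relative to C: A = (d + r cosθ, r sinθ); lever angle φ = atan2(r sinθ, d + r cosθ).
Differentiating tanφ: φ̇ = rω(d cosθ + r)/(d² + r² + 2dr cosθ).
d² + r² + 2dr cosθ = |CA|² = 0.0935568 m²;  d cosθ + r = +0.26658 m.
|ω_lever| = |0.1029·5.8·+0.26658| / 0.0935568 = 1.7005 rad/s.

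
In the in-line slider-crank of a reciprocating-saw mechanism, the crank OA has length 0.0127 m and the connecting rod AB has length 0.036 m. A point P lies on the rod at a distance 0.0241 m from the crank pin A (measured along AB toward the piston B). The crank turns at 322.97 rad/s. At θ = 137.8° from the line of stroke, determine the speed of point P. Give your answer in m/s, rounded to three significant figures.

2.47

ω = 323 rad/s.  Crank-pin speed |V_A| = rω = 4.1017 m/s, perpendicular to OA.
Rod angle: sinφ = −(r/L) sinθ ⇒ φ = -13.708°; ω_rod = −rω cosθ/√(L²−r²sin²θ) = +86.879 rad/s.
V_P = V_A + ω_rod × AP, with AP = 0.0241 m along the rod.
Components: V_Px = −rω sinθ − a·ω_rod·sinφ = -2.259 m/s;  V_Py = rω cosθ + a·ω_rod·cosφ = -1.0044 m/s.
|V_P| = √(V_Px² + V_Py²) = 2.4723 m/s.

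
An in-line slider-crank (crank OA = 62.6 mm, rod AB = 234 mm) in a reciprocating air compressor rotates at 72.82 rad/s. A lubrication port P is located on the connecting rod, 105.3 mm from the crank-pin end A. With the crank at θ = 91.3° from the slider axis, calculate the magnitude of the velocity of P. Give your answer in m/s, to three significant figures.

ω = 72.82 rad/s.  Crank-pin speed |V_A| = rω = 4.5585 m/s, perpendicular to OA.
Rod angle: sinφ = −(r/L) sinθ ⇒ φ = -15.513°; ω_rod = −rω cosθ/√(L²−r²sin²θ) = +0.45868 rad/s.
V_P = V_A + ω_rod × AP, with AP = 0.1053 m along the rod.
Components: V_Px = −rω sinθ − a·ω_rod·sinφ = -4.5444 m/s;  V_Py = rω cosθ + a·ω_rod·cosφ = -0.056882 m/s.
|V_P| = √(V_Px² + V_Py²) = 4.5448 m/s.

4.54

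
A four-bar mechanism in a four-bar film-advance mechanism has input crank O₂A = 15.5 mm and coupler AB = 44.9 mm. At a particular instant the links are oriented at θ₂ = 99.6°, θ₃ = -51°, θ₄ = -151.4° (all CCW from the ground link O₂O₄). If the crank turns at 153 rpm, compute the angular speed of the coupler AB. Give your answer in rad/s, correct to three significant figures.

ω₂ = 16.02 rad/s (from 153 rpm).
Differentiating the loop-closure r₂e^{iθ₂}+r₃e^{iθ₃}=r₁+r₄e^{iθ₄} gives r₂ω₂e^{iθ₂}+r₃ω₃e^{iθ₃}=r₄ω₄e^{iθ₄}.
Eliminating the other unknown: ω₃ = r₂ω₂ sin(θ₄−θ₂) / [r₃ sin(θ₃−θ₄)].
Numerator sine = +0.94552; denominator sine = +0.98357.
Result = 0.0155·16.02·(+0.94552) / (0.0449·(+0.98357)) = +5.317 rad/s; magnitude 5.317 rad/s.

5.32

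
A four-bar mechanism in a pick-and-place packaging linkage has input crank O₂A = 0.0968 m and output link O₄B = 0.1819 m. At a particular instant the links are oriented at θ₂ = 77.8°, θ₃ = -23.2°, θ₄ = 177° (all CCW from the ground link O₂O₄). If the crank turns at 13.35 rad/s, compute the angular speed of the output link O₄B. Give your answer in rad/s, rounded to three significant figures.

ω₂ = 13.35 rad/s
Differentiating the loop-closure r₂e^{iθ₂}+r₃e^{iθ₃}=r₁+r₄e^{iθ₄} gives r₂ω₂e^{iθ₂}+r₃ω₃e^{iθ₃}=r₄ω₄e^{iθ₄}.
Eliminating the other unknown: ω₄ = r₂ω₂ sin(θ₂−θ₃) / [r₄ sin(θ₄−θ₃)].
Numerator sine = +0.98163; denominator sine = -0.34530.
Result = 0.0968·13.35·(+0.98163) / (0.1819·(-0.34530)) = -20.197 rad/s; magnitude 20.197 rad/s.

20.2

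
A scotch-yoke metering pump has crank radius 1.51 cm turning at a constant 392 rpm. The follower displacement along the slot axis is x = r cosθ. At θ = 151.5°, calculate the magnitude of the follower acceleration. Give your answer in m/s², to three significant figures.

22.4

ω = 41.05 rad/s (from 392 rpm).
x = r cosθ ⇒ ẍ = −rω² cosθ (ω constant).
|a| = rω²|cosθ| = 0.0151·(41.05)²·|cos 151.5°| = 22.362 m/s².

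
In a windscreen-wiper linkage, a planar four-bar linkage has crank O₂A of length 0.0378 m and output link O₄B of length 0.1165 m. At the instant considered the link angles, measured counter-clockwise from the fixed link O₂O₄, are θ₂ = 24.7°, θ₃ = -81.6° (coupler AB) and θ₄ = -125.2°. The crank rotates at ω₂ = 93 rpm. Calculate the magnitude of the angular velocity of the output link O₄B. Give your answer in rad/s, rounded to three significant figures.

ω₂ = 9.739 rad/s (from 93 rpm).
Differentiating the loop-closure r₂e^{iθ₂}+r₃e^{iθ₃}=r₁+r₄e^{iθ₄} gives r₂ω₂e^{iθ₂}+r₃ω₃e^{iθ₃}=r₄ω₄e^{iθ₄}.
Eliminating the other unknown: ω₄ = r₂ω₂ sin(θ₂−θ₃) / [r₄ sin(θ₄−θ₃)].
Numerator sine = +0.95981; denominator sine = -0.68962.
Result = 0.0378·9.739·(+0.95981) / (0.1165·(-0.68962)) = -4.398 rad/s; magnitude 4.398 rad/s.

4.40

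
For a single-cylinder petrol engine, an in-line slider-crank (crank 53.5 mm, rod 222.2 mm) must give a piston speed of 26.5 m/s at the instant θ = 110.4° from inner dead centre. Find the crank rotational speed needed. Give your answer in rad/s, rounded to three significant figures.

For an in-line slider-crank, |v_piston| = rω|sinθ|·[1 + r cosθ/√(L² − r² sin²θ)].
With r = 0.0535 m, L = 0.2222 m, θ = 110.4°: the bracketed kinematic factor |dx/dθ| = 0.045825 m.
ω = v/|dx/dθ| = 26.5/0.045825 = 578.29 rad/s.

578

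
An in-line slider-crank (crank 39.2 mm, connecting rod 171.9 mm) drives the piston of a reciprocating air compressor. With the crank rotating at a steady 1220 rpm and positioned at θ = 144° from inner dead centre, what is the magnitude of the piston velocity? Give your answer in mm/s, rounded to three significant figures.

2400

ω = 2π·1220/60 = 127.8 rad/s
For an in-line slider-crank, x = r cosθ + √(L² − r² sin²θ), so v = −rω sinθ·[1 + r cosθ/√(L² − r² sin²θ)].
With r = 0.0392 m, L = 0.1719 m, θ = 144°: √(L² − r² sin²θ) = 0.17035 m.
v = −0.0392·127.8·0.58779·[1 + 0.0392·-0.80902/0.17035] = -2.3957 m/s.
|v| = 2.3957 m/s = 2395.7 mm/s.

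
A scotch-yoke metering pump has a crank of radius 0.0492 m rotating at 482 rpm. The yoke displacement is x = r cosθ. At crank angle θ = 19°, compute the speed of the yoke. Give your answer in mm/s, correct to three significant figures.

809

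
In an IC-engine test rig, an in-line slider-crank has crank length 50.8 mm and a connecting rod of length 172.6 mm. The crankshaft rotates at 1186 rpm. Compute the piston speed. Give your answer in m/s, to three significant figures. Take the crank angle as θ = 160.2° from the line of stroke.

1.54

ω = 2π·1186/60 = 124.2 rad/s
For an in-line slider-crank, x = r cosθ + √(L² − r² sin²θ), so v = −rω sinθ·[1 + r cosθ/√(L² − r² sin²θ)].
With r = 0.0508 m, L = 0.1726 m, θ = 160.2°: √(L² − r² sin²θ) = 0.17174 m.
v = −0.0508·124.2·0.33874·[1 + 0.0508·-0.94088/0.17174] = -1.5424 m/s.
|v| = 1.5424 m/s.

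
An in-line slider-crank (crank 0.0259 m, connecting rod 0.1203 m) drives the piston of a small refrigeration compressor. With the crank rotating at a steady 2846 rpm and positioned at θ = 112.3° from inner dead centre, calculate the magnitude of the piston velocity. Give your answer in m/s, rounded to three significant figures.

6.55

ω = 2π·2846/60 = 298 rad/s
For an in-line slider-crank, x = r cosθ + √(L² − r² sin²θ), so v = −rω sinθ·[1 + r cosθ/√(L² − r² sin²θ)].
With r = 0.0259 m, L = 0.1203 m, θ = 112.3°: √(L² − r² sin²θ) = 0.11789 m.
v = −0.0259·298·0.92521·[1 + 0.0259·-0.37946/0.11789] = -6.5464 m/s.
|v| = 6.5464 m/s.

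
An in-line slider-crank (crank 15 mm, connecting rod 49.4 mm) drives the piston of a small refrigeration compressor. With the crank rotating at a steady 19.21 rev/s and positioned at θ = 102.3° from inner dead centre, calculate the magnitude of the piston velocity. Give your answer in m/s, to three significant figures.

ω = 2π·19.2 = 120.7 rad/s
For an in-line slider-crank, x = r cosθ + √(L² − r² sin²θ), so v = −rω sinθ·[1 + r cosθ/√(L² − r² sin²θ)].
With r = 0.015 m, L = 0.0494 m, θ = 102.3°: √(L² − r² sin²θ) = 0.047176 m.
v = −0.015·120.7·0.97705·[1 + 0.015·-0.21303/0.047176] = -1.6491 m/s.
|v| = 1.6491 m/s.

1.65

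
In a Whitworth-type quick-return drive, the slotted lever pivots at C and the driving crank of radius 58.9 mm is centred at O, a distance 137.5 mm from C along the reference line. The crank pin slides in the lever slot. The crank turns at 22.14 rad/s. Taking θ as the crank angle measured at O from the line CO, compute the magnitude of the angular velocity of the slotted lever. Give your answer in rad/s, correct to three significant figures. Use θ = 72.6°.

ω = 22.14 rad/s
Crank pin A relative to C: A = (d + r cosθ, r sinθ); lever angle φ = atan2(r sinθ, d + r cosθ).
Differentiating tanφ: φ̇ = rω(d cosθ + r)/(d² + r² + 2dr cosθ).
d² + r² + 2dr cosθ = |CA|² = 0.0272192 m²;  d cosθ + r = +0.10002 m.
|ω_lever| = |0.0589·22.14·+0.10002| / 0.0272192 = 4.7918 rad/s.

4.79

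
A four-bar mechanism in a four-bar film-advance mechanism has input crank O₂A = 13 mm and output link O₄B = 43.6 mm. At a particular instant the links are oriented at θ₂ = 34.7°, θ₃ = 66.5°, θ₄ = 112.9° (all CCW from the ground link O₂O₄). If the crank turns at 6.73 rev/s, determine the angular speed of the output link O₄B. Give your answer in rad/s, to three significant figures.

ω₂ = 42.29 rad/s (from 6.73 rev/s).
Differentiating the loop-closure r₂e^{iθ₂}+r₃e^{iθ₃}=r₁+r₄e^{iθ₄} gives r₂ω₂e^{iθ₂}+r₃ω₃e^{iθ₃}=r₄ω₄e^{iθ₄}.
Eliminating the other unknown: ω₄ = r₂ω₂ sin(θ₂−θ₃) / [r₄ sin(θ₄−θ₃)].
Numerator sine = -0.52696; denominator sine = +0.72417.
Result = 0.013·42.29·(-0.52696) / (0.0436·(+0.72417)) = -9.1745 rad/s; magnitude 9.1745 rad/s.

9.17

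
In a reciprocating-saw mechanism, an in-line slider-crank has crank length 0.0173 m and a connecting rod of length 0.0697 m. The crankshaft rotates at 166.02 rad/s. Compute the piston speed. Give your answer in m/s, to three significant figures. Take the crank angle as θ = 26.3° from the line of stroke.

ω = 166 rad/s
For an in-line slider-crank, x = r cosθ + √(L² − r² sin²θ), so v = −rω sinθ·[1 + r cosθ/√(L² − r² sin²θ)].
With r = 0.0173 m, L = 0.0697 m, θ = 26.3°: √(L² − r² sin²θ) = 0.069277 m.
v = −0.0173·166·0.44307·[1 + 0.0173·0.89649/0.069277] = -1.5575 m/s.
|v| = 1.5575 m/s.

1.56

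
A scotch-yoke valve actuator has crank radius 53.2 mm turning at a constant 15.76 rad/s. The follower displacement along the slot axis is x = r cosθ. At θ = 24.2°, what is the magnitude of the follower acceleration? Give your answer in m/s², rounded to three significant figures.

ω = 15.76 rad/s
x = r cosθ ⇒ ẍ = −rω² cosθ (ω constant).
|a| = rω²|cosθ| = 0.0532·(15.76)²·|cos 24.2°| = 12.052 m/s².

12.1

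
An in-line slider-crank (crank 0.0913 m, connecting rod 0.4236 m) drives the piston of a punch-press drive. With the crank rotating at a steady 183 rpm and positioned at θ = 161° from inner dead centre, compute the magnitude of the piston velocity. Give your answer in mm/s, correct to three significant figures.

453

ω = 2π·183/60 = 19.16 rad/s
For an in-line slider-crank, x = r cosθ + √(L² − r² sin²θ), so v = −rω sinθ·[1 + r cosθ/√(L² − r² sin²θ)].
With r = 0.0913 m, L = 0.4236 m, θ = 161°: √(L² − r² sin²θ) = 0.42256 m.
v = −0.0913·19.16·0.32557·[1 + 0.0913·-0.94552/0.42256] = -0.45326 m/s.
|v| = 0.45326 m/s = 453.26 mm/s.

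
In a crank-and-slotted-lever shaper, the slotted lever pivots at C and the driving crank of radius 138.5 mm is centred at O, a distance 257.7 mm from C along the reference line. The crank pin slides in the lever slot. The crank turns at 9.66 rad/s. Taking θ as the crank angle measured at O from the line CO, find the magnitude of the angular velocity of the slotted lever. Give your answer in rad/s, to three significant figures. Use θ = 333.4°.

ω = 9.66 rad/s
Crank pin A relative to C: A = (d + r cosθ, r sinθ); lever angle φ = atan2(r sinθ, d + r cosθ).
Differentiating tanφ: φ̇ = rω(d cosθ + r)/(d² + r² + 2dr cosθ).
d² + r² + 2dr cosθ = |CA|² = 0.149419 m²;  d cosθ + r = +0.36892 m.
|ω_lever| = |0.1385·9.66·+0.36892| / 0.149419 = 3.3034 rad/s.

3.30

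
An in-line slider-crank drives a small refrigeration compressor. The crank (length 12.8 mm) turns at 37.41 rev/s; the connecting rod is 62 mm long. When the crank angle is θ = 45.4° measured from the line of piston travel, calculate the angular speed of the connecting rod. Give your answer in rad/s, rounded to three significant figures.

34.4

ω = 235.1 rad/s (converted from 37.41 rev/s).
The rod makes angle φ with the slider axis where L sinφ = r sinθ; differentiating, L cosφ·φ̇ = r ω cosθ.
L cosφ = √(L² − r² sin²θ) = 0.061326 m.
|ω_rod| = r ω |cosθ| / √(L² − r² sin²θ) = 0.0128·235.1·0.70215/0.061326 = 34.448 rad/s.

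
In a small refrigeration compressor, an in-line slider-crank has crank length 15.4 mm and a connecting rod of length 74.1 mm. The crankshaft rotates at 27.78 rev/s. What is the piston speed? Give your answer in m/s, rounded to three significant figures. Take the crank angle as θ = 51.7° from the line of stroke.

2.38

ω = 2π·27.8 = 174.5 rad/s
For an in-line slider-crank, x = r cosθ + √(L² − r² sin²θ), so v = −rω sinθ·[1 + r cosθ/√(L² − r² sin²θ)].
With r = 0.0154 m, L = 0.0741 m, θ = 51.7°: √(L² − r² sin²θ) = 0.073108 m.
v = −0.0154·174.5·0.78478·[1 + 0.0154·0.61978/0.073108] = -2.3849 m/s.
|v| = 2.3849 m/s.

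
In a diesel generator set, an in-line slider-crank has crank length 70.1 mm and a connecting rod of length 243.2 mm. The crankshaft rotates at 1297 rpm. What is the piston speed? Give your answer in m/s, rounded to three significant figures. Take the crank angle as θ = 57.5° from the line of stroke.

ω = 2π·1297/60 = 135.8 rad/s
For an in-line slider-crank, x = r cosθ + √(L² − r² sin²θ), so v = −rω sinθ·[1 + r cosθ/√(L² − r² sin²θ)].
With r = 0.0701 m, L = 0.2432 m, θ = 57.5°: √(L² − r² sin²θ) = 0.2359 m.
v = −0.0701·135.8·0.84339·[1 + 0.0701·0.53730/0.2359] = -9.3121 m/s.
|v| = 9.3121 m/s.

9.31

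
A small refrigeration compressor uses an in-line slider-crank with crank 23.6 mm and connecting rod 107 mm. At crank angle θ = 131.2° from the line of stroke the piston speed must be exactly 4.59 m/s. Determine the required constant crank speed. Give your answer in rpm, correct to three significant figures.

For an in-line slider-crank, |v_piston| = rω|sinθ|·[1 + r cosθ/√(L² − r² sin²θ)].
With r = 0.0236 m, L = 0.107 m, θ = 131.2°: the bracketed kinematic factor |dx/dθ| = 0.015141 m.
ω = v/|dx/dθ| = 4.59/0.015141 = 303.15 rad/s.
N = 60ω/(2π) = 2894.9 rpm.

2890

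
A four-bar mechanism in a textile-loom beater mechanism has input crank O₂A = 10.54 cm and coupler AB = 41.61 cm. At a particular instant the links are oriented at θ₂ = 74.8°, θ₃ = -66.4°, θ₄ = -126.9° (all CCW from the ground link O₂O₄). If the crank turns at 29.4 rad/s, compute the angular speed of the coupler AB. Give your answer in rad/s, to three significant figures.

3.16

ω₂ = 29.4 rad/s
Differentiating the loop-closure r₂e^{iθ₂}+r₃e^{iθ₃}=r₁+r₄e^{iθ₄} gives r₂ω₂e^{iθ₂}+r₃ω₃e^{iθ₃}=r₄ω₄e^{iθ₄}.
Eliminating the other unknown: ω₃ = r₂ω₂ sin(θ₄−θ₂) / [r₃ sin(θ₃−θ₄)].
Numerator sine = +0.36975; denominator sine = +0.87036.
Result = 0.1054·29.4·(+0.36975) / (0.4161·(+0.87036)) = +3.1637 rad/s; magnitude 3.1637 rad/s.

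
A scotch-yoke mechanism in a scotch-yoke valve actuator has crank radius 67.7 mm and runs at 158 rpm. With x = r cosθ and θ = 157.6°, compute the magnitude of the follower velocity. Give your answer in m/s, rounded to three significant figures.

0.427

ω = 16.55 rad/s (from 158 rpm).
x = r cosθ ⇒ ẋ = −rω sinθ.
|v| = rω|sinθ| = 0.0677·16.55·|sin 157.6°| = 0.42685 m/s.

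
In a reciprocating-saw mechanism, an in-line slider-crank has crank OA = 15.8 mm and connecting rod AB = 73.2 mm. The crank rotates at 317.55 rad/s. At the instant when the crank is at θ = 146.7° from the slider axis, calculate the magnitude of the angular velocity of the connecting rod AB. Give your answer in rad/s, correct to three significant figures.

ω = 317.6 rad/s
The rod makes angle φ with the slider axis where L sinφ = r sinθ; differentiating, L cosφ·φ̇ = r ω cosθ.
L cosφ = √(L² − r² sin²θ) = 0.072684 m.
|ω_rod| = r ω |cosθ| / √(L² − r² sin²θ) = 0.0158·317.6·0.83581/0.072684 = 57.695 rad/s.

57.7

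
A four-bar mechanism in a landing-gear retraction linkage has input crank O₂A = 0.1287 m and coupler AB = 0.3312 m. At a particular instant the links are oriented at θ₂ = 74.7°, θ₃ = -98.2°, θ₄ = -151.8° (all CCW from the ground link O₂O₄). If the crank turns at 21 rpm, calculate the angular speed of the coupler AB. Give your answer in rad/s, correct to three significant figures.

ω₂ = 2.199 rad/s (from 21 rpm).
Differentiating the loop-closure r₂e^{iθ₂}+r₃e^{iθ₃}=r₁+r₄e^{iθ₄} gives r₂ω₂e^{iθ₂}+r₃ω₃e^{iθ₃}=r₄ω₄e^{iθ₄}.
Eliminating the other unknown: ω₃ = r₂ω₂ sin(θ₄−θ₂) / [r₃ sin(θ₃−θ₄)].
Numerator sine = +0.72537; denominator sine = +0.80489.
Result = 0.1287·2.199·(+0.72537) / (0.3312·(+0.80489)) = +0.77012 rad/s; magnitude 0.77012 rad/s.

0.770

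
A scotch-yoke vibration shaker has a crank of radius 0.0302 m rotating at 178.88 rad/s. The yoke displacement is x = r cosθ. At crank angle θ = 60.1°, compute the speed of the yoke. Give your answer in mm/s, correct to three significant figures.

4680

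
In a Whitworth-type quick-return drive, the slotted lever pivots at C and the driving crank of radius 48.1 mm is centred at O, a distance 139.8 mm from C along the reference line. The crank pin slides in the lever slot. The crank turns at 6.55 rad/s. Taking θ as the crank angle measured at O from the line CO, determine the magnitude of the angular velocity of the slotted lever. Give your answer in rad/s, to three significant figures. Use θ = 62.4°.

1.27

ω = 6.55 rad/s
Crank pin A relative to C: A = (d + r cosθ, r sinθ); lever angle φ = atan2(r sinθ, d + r cosθ).
Differentiating tanφ: φ̇ = rω(d cosθ + r)/(d² + r² + 2dr cosθ).
d² + r² + 2dr cosθ = |CA|² = 0.0280884 m²;  d cosθ + r = +0.11287 m.
|ω_lever| = |0.0481·6.55·+0.11287| / 0.0280884 = 1.266 rad/s.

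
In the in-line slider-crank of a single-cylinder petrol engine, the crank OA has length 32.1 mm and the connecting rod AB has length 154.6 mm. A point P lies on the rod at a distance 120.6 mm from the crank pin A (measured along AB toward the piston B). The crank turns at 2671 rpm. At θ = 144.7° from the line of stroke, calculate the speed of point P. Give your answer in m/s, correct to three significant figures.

4.78

ω = 279.7 rad/s.  Crank-pin speed |V_A| = rω = 8.9786 m/s, perpendicular to OA.
Rod angle: sinφ = −(r/L) sinθ ⇒ φ = -6.891°; ω_rod = −rω cosθ/√(L²−r²sin²θ) = +47.743 rad/s.
V_P = V_A + ω_rod × AP, with AP = 0.1206 m along the rod.
Components: V_Px = −rω sinθ − a·ω_rod·sinφ = -4.4975 m/s;  V_Py = rω cosθ + a·ω_rod·cosφ = -1.6115 m/s.
|V_P| = √(V_Px² + V_Py²) = 4.7775 m/s.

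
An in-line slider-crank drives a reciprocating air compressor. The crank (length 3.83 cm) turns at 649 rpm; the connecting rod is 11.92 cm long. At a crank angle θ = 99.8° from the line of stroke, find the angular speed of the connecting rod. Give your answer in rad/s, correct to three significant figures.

3.92

ω = 67.96 rad/s (converted from 649 rpm).
The rod makes angle φ with the slider axis where L sinφ = r sinθ; differentiating, L cosφ·φ̇ = r ω cosθ.
L cosφ = √(L² − r² sin²θ) = 0.11307 m.
|ω_rod| = r ω |cosθ| / √(L² − r² sin²θ) = 0.0383·67.96·0.17021/0.11307 = 3.9185 rad/s.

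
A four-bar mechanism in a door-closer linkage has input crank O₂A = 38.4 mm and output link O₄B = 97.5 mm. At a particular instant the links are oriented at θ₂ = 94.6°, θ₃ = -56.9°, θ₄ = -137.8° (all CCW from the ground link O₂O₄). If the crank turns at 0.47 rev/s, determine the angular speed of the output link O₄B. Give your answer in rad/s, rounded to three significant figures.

ω₂ = 2.953 rad/s (from 0.47 rev/s).
Differentiating the loop-closure r₂e^{iθ₂}+r₃e^{iθ₃}=r₁+r₄e^{iθ₄} gives r₂ω₂e^{iθ₂}+r₃ω₃e^{iθ₃}=r₄ω₄e^{iθ₄}.
Eliminating the other unknown: ω₄ = r₂ω₂ sin(θ₂−θ₃) / [r₄ sin(θ₄−θ₃)].
Numerator sine = +0.47716; denominator sine = -0.98741.
Result = 0.0384·2.953·(+0.47716) / (0.0975·(-0.98741)) = -0.56204 rad/s; magnitude 0.56204 rad/s.

0.562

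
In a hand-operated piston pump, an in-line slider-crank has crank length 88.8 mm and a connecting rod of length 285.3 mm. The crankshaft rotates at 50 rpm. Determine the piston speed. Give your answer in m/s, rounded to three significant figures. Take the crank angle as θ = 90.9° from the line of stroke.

ω = 2π·50/60 = 5.236 rad/s
For an in-line slider-crank, x = r cosθ + √(L² − r² sin²θ), so v = −rω sinθ·[1 + r cosθ/√(L² − r² sin²θ)].
With r = 0.0888 m, L = 0.2853 m, θ = 90.9°: √(L² − r² sin²θ) = 0.27113 m.
v = −0.0888·5.236·0.99988·[1 + 0.0888·-0.01571/0.27113] = -0.46251 m/s.
|v| = 0.46251 m/s.

0.463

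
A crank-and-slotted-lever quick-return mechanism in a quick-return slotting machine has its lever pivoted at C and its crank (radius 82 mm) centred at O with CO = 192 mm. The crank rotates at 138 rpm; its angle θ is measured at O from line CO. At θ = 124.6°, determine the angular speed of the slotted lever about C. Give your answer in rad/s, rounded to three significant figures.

ω = 14.45 rad/s (from 138 rpm).
Crank pin A relative to C: A = (d + r cosθ, r sinθ); lever angle φ = atan2(r sinθ, d + r cosθ).
Differentiating tanφ: φ̇ = rω(d cosθ + r)/(d² + r² + 2dr cosθ).
d² + r² + 2dr cosθ = |CA|² = 0.0257077 m²;  d cosθ + r = -0.027026 m.
|ω_lever| = |0.082·14.45·-0.027026| / 0.0257077 = 1.2458 rad/s.

1.25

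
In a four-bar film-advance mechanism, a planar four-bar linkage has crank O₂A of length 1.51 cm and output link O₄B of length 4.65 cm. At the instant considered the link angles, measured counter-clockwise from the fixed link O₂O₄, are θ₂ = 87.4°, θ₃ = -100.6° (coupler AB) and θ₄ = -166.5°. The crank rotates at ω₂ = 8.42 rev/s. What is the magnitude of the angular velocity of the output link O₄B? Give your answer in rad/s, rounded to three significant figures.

2.62

ω₂ = 52.9 rad/s (from 8.42 rev/s).
Differentiating the loop-closure r₂e^{iθ₂}+r₃e^{iθ₃}=r₁+r₄e^{iθ₄} gives r₂ω₂e^{iθ₂}+r₃ω₃e^{iθ₃}=r₄ω₄e^{iθ₄}.
Eliminating the other unknown: ω₄ = r₂ω₂ sin(θ₂−θ₃) / [r₄ sin(θ₄−θ₃)].
Numerator sine = -0.13917; denominator sine = -0.91283.
Result = 0.0151·52.9·(-0.13917) / (0.0465·(-0.91283)) = +2.6193 rad/s; magnitude 2.6193 rad/s.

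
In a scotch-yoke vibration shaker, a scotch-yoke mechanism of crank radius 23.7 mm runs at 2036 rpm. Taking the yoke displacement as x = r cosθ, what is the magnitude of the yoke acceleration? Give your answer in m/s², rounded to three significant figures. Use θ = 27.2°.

958

ω = 213.2 rad/s (from 2036 rpm).
x = r cosθ ⇒ ẍ = −rω² cosθ (ω constant).
|a| = rω²|cosθ| = 0.0237·(213.2)²·|cos 27.2°| = 958.22 m/s².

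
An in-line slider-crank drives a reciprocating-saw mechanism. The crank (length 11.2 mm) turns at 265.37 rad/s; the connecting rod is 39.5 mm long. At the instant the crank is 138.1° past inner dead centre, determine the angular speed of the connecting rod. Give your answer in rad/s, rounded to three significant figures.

57.0

ω = 265.4 rad/s
The rod makes angle φ with the slider axis where L sinφ = r sinθ; differentiating, L cosφ·φ̇ = r ω cosθ.
L cosφ = √(L² − r² sin²θ) = 0.038785 m.
|ω_rod| = r ω |cosθ| / √(L² − r² sin²θ) = 0.0112·265.4·0.74431/0.038785 = 57.037 rad/s.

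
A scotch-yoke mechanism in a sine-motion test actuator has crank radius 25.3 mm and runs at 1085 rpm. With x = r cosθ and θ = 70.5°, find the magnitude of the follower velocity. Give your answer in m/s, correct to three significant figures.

2.71

ω = 113.6 rad/s (from 1085 rpm).
x = r cosθ ⇒ ẋ = −rω sinθ.
|v| = rω|sinθ| = 0.0253·113.6·|sin 70.5°| = 2.7097 m/s.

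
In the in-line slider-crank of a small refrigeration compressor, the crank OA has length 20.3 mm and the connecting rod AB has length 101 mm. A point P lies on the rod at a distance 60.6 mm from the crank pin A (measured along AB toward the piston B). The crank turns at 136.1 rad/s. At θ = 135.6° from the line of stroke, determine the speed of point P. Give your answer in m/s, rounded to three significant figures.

ω = 136.1 rad/s.  Crank-pin speed |V_A| = rω = 2.7628 m/s, perpendicular to OA.
Rod angle: sinφ = −(r/L) sinθ ⇒ φ = -8.084°; ω_rod = −rω cosθ/√(L²−r²sin²θ) = +19.74 rad/s.
V_P = V_A + ω_rod × AP, with AP = 0.0606 m along the rod.
Components: V_Px = −rω sinθ − a·ω_rod·sinφ = -1.7648 m/s;  V_Py = rω cosθ + a·ω_rod·cosφ = -0.78959 m/s.
|V_P| = √(V_Px² + V_Py²) = 1.9334 m/s.

1.93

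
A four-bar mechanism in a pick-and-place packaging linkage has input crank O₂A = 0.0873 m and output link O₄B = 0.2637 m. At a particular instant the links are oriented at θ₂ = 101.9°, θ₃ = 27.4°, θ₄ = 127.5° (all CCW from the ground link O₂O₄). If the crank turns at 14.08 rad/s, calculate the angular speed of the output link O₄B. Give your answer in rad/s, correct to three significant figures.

4.56

ω₂ = 14.08 rad/s
Differentiating the loop-closure r₂e^{iθ₂}+r₃e^{iθ₃}=r₁+r₄e^{iθ₄} gives r₂ω₂e^{iθ₂}+r₃ω₃e^{iθ₃}=r₄ω₄e^{iθ₄}.
Eliminating the other unknown: ω₄ = r₂ω₂ sin(θ₂−θ₃) / [r₄ sin(θ₄−θ₃)].
Numerator sine = +0.96363; denominator sine = +0.98450.
Result = 0.0873·14.08·(+0.96363) / (0.2637·(+0.98450)) = +4.5625 rad/s; magnitude 4.5625 rad/s.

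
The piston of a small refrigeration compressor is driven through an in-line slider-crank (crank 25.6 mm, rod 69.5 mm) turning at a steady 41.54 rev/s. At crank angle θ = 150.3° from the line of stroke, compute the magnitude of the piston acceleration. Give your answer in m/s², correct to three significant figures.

ω = 2π·41.5 = 261 rad/s
x(θ) = r cosθ + √(L² − r² sin²θ); with ω constant, a = ω²·d²x/dθ².
d²x/dθ² = −r cosθ − r²(cos2θ)/√u − r⁴ sin²2θ/(4u^{3/2}),  u = L² − r² sin²θ = 0.00466937 m².
Substituting r = 0.0256 m, L = 0.0695 m, θ = 150.3°: d²x/dθ² = +0.017106 m.
a = ω²·d²x/dθ² = (261)²·(+0.017106) = +1165.3 m/s²;  |a| = 1165.3 m/s².

1170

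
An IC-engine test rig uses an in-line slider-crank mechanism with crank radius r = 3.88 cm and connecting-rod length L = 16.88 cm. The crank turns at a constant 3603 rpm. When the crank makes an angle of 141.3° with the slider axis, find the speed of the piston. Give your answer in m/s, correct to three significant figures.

7.49

ω = 2π·3603/60 = 377.3 rad/s
For an in-line slider-crank, x = r cosθ + √(L² − r² sin²θ), so v = −rω sinθ·[1 + r cosθ/√(L² − r² sin²θ)].
With r = 0.0388 m, L = 0.1688 m, θ = 141.3°: √(L² − r² sin²θ) = 0.16705 m.
v = −0.0388·377.3·0.62524·[1 + 0.0388·-0.78043/0.16705] = -7.494 m/s.
|v| = 7.494 m/s.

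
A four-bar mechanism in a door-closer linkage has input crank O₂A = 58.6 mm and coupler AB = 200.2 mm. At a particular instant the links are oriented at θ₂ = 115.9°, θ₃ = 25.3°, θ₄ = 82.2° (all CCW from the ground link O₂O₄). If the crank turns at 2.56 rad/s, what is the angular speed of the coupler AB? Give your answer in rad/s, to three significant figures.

0.496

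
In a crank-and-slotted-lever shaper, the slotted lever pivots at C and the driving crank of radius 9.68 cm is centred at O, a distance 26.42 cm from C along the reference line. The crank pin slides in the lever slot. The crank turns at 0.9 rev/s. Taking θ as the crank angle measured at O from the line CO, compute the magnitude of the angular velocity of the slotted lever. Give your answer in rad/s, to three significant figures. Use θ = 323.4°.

1.41

ω = 5.655 rad/s (from 0.9 rev/s).
Crank pin A relative to C: A = (d + r cosθ, r sinθ); lever angle φ = atan2(r sinθ, d + r cosθ).
Differentiating tanφ: φ̇ = rω(d cosθ + r)/(d² + r² + 2dr cosθ).
d² + r² + 2dr cosθ = |CA|² = 0.120235 m²;  d cosθ + r = +0.3089 m.
|ω_lever| = |0.0968·5.655·+0.3089| / 0.120235 = 1.4063 rad/s.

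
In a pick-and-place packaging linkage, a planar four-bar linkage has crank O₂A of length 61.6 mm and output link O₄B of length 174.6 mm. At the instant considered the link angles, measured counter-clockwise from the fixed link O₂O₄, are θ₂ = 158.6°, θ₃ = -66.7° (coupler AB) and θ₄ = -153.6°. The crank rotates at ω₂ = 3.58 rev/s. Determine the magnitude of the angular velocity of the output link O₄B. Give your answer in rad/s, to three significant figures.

5.65

ω₂ = 22.49 rad/s (from 3.58 rev/s).
Differentiating the loop-closure r₂e^{iθ₂}+r₃e^{iθ₃}=r₁+r₄e^{iθ₄} gives r₂ω₂e^{iθ₂}+r₃ω₃e^{iθ₃}=r₄ω₄e^{iθ₄}.
Eliminating the other unknown: ω₄ = r₂ω₂ sin(θ₂−θ₃) / [r₄ sin(θ₄−θ₃)].
Numerator sine = -0.71080; denominator sine = -0.99854.
Result = 0.0616·22.49·(-0.71080) / (0.1746·(-0.99854)) = +5.6491 rad/s; magnitude 5.6491 rad/s.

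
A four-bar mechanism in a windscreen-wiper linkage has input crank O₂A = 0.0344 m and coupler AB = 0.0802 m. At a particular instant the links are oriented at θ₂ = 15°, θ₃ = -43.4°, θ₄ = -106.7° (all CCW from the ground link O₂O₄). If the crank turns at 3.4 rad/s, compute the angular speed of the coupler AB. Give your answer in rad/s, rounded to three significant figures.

1.39

ω₂ = 3.4 rad/s
Differentiating the loop-closure r₂e^{iθ₂}+r₃e^{iθ₃}=r₁+r₄e^{iθ₄} gives r₂ω₂e^{iθ₂}+r₃ω₃e^{iθ₃}=r₄ω₄e^{iθ₄}.
Eliminating the other unknown: ω₃ = r₂ω₂ sin(θ₄−θ₂) / [r₃ sin(θ₃−θ₄)].
Numerator sine = -0.85081; denominator sine = +0.89337.
Result = 0.0344·3.4·(-0.85081) / (0.0802·(+0.89337)) = -1.3889 rad/s; magnitude 1.3889 rad/s.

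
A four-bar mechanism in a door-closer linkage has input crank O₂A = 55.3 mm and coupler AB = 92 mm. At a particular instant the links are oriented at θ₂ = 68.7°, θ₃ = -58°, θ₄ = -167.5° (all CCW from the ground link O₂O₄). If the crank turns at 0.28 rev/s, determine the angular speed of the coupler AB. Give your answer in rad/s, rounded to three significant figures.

0.932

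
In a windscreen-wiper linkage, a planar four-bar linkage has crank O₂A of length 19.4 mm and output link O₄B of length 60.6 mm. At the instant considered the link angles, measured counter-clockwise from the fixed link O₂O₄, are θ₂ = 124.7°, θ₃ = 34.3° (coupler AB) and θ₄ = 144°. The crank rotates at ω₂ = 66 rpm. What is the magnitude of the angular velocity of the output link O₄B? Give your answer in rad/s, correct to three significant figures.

2.35

ω₂ = 6.912 rad/s (from 66 rpm).
Differentiating the loop-closure r₂e^{iθ₂}+r₃e^{iθ₃}=r₁+r₄e^{iθ₄} gives r₂ω₂e^{iθ₂}+r₃ω₃e^{iθ₃}=r₄ω₄e^{iθ₄}.
Eliminating the other unknown: ω₄ = r₂ω₂ sin(θ₂−θ₃) / [r₄ sin(θ₄−θ₃)].
Numerator sine = +0.99998; denominator sine = +0.94147.
Result = 0.0194·6.912·(+0.99998) / (0.0606·(+0.94147)) = +2.3501 rad/s; magnitude 2.3501 rad/s.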